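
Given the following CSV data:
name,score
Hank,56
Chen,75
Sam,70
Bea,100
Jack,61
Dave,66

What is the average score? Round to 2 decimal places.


Scores: 56, 75, 70, 100, 61, 66
Sum = 428
Count = 6
Average = 428 / 6 = 71.33

ANSWER: 71.33


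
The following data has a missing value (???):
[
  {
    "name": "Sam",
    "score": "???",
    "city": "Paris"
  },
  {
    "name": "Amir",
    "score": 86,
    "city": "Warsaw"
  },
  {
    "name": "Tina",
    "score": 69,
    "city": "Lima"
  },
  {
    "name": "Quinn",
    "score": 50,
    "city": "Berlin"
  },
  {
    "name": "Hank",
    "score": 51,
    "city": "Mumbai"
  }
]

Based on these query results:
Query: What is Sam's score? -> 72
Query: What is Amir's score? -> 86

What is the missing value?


The missing value is Sam's score
From query: Sam's score = 72

ANSWER: 72


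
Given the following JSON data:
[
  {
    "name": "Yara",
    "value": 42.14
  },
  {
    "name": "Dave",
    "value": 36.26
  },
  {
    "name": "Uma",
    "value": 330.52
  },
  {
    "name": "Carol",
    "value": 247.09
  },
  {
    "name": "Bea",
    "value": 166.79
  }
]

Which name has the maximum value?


Comparing values:
  Yara: 42.14
  Dave: 36.26
  Uma: 330.52
  Carol: 247.09
  Bea: 166.79
Maximum: Uma (330.52)

ANSWER: Uma


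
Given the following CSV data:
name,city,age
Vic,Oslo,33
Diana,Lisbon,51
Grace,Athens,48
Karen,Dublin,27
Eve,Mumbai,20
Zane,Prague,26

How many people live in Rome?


Scanning city column for 'Rome':
Total matches: 0

ANSWER: 0


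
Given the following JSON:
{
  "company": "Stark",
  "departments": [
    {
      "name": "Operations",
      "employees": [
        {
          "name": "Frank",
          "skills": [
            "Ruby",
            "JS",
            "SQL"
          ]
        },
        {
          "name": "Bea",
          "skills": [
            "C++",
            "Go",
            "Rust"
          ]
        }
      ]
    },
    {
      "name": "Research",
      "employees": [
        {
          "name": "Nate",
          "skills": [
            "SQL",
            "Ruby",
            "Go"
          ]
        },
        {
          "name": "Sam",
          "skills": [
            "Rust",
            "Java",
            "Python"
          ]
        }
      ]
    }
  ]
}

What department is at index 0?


Path: departments[0].name
Value: Operations

ANSWER: Operations


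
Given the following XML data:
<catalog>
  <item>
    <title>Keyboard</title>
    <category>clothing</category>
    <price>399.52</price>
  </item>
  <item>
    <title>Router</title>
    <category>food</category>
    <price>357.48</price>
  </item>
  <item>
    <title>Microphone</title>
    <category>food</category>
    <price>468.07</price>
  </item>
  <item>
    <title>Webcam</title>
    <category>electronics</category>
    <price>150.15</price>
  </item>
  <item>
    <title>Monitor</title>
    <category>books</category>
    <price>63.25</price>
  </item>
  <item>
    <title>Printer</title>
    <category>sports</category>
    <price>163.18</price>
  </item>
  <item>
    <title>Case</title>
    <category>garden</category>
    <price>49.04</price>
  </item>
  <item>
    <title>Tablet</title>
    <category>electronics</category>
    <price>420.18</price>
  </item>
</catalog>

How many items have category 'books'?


Scanning <item> elements for <category>books</category>:
  Item 5: Monitor -> MATCH
Count: 1

ANSWER: 1


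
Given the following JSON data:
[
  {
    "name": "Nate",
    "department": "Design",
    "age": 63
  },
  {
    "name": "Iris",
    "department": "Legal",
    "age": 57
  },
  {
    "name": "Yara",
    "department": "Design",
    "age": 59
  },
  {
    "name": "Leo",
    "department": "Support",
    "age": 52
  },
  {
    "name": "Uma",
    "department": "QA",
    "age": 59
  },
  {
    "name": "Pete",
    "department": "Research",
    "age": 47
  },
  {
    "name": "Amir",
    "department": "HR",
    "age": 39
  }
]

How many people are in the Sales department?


Scanning records for department = Sales
  No matches found
Count: 0

ANSWER: 0


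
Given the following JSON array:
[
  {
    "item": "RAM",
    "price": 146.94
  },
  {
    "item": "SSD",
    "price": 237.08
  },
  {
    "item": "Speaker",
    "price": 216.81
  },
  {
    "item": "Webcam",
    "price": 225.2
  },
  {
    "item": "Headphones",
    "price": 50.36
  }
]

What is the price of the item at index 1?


Array index 1 -> SSD
price = 237.08

ANSWER: 237.08


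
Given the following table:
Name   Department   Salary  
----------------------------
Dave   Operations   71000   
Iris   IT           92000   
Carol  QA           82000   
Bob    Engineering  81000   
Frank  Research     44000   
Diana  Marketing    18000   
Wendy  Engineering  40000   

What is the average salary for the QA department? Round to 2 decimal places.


QA department members:
  Carol: 82000
Sum = 82000
Count = 1
Average = 82000 / 1 = 82000.00

ANSWER: 82000.00


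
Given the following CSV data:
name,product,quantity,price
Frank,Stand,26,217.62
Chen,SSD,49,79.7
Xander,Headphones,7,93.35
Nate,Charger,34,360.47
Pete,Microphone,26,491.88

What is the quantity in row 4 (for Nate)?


Row 4: Nate
Column 'quantity' = 34

ANSWER: 34


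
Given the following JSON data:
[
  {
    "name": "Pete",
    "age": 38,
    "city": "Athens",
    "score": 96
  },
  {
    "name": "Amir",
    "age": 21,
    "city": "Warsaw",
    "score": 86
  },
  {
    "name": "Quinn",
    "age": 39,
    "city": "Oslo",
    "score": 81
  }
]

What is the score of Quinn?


Looking up record where name = Quinn
Record index: 2
Field 'score' = 81

ANSWER: 81


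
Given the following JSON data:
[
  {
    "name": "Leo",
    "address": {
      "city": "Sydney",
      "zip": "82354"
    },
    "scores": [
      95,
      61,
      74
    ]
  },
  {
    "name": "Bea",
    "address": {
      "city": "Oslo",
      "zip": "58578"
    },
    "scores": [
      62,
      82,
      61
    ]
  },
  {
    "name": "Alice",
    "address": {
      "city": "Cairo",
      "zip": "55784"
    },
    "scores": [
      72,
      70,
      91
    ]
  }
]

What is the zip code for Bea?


Path: records[1].address.zip
Value: 58578

ANSWER: 58578


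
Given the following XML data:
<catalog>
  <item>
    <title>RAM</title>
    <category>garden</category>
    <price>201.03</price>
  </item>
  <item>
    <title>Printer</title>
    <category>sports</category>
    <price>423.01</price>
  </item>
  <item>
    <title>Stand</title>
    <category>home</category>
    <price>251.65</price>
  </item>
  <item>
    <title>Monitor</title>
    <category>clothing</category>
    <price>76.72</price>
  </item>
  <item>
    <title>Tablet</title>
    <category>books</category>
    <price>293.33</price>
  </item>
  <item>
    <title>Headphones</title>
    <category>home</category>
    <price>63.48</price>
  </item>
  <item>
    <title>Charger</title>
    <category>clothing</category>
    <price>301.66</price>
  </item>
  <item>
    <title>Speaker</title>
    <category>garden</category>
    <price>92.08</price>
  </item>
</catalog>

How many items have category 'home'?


Scanning <item> elements for <category>home</category>:
  Item 3: Stand -> MATCH
  Item 6: Headphones -> MATCH
Count: 2

ANSWER: 2


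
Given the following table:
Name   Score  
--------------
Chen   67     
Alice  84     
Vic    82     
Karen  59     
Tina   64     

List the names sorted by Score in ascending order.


Sorting by Score (ascending):
  Karen: 59
  Tina: 64
  Chen: 67
  Vic: 82
  Alice: 84


ANSWER: Karen, Tina, Chen, Vic, Alice


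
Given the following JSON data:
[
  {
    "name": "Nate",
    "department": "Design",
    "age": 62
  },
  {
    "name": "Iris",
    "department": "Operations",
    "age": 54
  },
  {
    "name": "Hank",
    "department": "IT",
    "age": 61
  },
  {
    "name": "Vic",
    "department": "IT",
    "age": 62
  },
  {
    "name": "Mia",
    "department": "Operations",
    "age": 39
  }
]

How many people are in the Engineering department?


Scanning records for department = Engineering
  No matches found
Count: 0

ANSWER: 0


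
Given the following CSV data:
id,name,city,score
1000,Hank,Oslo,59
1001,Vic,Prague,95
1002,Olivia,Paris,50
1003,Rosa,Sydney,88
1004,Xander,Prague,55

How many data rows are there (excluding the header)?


Counting rows (excluding header):
Header: id,name,city,score
Data rows: 5

ANSWER: 5


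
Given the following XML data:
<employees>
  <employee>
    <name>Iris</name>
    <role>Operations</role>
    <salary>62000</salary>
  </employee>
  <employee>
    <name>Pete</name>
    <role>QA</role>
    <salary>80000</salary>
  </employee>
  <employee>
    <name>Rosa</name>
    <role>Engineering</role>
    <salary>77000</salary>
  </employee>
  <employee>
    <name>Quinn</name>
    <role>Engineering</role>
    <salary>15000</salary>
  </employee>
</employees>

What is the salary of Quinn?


Searching for <employee> with <name>Quinn</name>
Found at position 4
<salary>15000</salary>

ANSWER: 15000


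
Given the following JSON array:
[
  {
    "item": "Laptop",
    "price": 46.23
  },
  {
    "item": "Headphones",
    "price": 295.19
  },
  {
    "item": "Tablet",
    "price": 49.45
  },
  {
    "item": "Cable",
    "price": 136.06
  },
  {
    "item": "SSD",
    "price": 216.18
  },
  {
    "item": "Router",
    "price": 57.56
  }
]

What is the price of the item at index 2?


Array index 2 -> Tablet
price = 49.45

ANSWER: 49.45


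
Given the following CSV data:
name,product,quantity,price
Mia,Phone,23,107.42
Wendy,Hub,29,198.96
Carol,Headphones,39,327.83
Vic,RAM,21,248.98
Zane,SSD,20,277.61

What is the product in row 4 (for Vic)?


Row 4: Vic
Column 'product' = RAM

ANSWER: RAM


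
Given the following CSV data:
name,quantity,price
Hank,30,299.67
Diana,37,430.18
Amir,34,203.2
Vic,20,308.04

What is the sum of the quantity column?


Values in 'quantity' column:
  Row 1: 30
  Row 2: 37
  Row 3: 34
  Row 4: 20
Sum = 30 + 37 + 34 + 20 = 121

ANSWER: 121


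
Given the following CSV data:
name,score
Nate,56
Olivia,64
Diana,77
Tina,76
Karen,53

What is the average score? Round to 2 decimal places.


Scores: 56, 64, 77, 76, 53
Sum = 326
Count = 5
Average = 326 / 5 = 65.20

ANSWER: 65.20


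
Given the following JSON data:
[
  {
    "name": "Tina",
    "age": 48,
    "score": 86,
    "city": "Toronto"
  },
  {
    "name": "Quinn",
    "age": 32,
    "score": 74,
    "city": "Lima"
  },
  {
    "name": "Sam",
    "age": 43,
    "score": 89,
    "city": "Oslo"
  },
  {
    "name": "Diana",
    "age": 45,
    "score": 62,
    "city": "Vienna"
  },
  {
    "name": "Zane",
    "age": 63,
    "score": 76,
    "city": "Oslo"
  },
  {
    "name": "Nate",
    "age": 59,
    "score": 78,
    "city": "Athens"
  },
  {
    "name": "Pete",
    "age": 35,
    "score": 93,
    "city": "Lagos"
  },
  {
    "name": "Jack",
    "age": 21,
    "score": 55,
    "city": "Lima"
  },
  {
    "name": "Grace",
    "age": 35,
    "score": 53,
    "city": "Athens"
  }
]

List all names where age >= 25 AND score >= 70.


Checking both conditions:
  Tina (age=48, score=86) -> YES
  Quinn (age=32, score=74) -> YES
  Sam (age=43, score=89) -> YES
  Diana (age=45, score=62) -> no
  Zane (age=63, score=76) -> YES
  Nate (age=59, score=78) -> YES
  Pete (age=35, score=93) -> YES
  Jack (age=21, score=55) -> no
  Grace (age=35, score=53) -> no


ANSWER: Tina, Quinn, Sam, Zane, Nate, Pete


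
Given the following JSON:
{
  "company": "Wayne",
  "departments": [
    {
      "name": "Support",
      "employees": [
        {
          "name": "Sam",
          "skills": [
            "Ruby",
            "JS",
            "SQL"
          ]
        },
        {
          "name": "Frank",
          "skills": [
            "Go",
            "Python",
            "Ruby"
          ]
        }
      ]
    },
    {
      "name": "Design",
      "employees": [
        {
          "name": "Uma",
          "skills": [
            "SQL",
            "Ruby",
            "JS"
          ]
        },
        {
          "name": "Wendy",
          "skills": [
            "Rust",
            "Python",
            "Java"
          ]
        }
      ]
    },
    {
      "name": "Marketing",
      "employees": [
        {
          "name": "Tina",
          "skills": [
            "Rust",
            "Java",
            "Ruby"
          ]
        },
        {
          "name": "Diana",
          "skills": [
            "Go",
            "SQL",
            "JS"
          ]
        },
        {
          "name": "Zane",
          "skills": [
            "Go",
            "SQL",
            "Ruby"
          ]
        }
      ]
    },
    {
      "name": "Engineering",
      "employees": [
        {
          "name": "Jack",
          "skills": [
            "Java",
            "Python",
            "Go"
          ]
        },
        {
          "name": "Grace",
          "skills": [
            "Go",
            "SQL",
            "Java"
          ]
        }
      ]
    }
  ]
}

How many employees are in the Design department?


Path: departments[1].employees
Count: 2

ANSWER: 2


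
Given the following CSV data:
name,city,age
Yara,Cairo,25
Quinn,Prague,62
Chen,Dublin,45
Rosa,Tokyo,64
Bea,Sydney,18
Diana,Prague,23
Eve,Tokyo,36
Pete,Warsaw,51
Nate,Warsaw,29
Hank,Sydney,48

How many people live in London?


Scanning city column for 'London':
Total matches: 0

ANSWER: 0


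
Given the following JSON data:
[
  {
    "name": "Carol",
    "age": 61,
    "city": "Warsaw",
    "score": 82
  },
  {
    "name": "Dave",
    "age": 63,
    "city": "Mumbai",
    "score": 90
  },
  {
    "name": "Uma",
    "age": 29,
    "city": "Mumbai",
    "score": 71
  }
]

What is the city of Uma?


Looking up record where name = Uma
Record index: 2
Field 'city' = Mumbai

ANSWER: Mumbai


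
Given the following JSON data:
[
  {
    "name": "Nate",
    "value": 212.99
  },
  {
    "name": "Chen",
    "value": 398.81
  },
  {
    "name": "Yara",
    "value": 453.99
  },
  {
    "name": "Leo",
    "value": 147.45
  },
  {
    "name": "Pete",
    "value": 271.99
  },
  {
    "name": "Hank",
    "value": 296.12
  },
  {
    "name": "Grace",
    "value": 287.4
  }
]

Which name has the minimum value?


Comparing values:
  Nate: 212.99
  Chen: 398.81
  Yara: 453.99
  Leo: 147.45
  Pete: 271.99
  Hank: 296.12
  Grace: 287.4
Minimum: Leo (147.45)

ANSWER: Leo


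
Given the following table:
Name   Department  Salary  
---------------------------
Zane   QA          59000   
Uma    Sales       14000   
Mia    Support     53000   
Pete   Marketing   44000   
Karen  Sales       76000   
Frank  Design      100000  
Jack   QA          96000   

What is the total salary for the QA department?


QA department members:
  Zane: 59000
  Jack: 96000
Total = 59000 + 96000 = 155000

ANSWER: 155000


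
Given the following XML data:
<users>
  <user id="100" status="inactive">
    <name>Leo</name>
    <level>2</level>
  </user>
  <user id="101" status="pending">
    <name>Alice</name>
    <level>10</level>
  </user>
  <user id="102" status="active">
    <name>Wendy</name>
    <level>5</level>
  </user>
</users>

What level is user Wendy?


Finding user: Wendy
<level>5</level>

ANSWER: 5


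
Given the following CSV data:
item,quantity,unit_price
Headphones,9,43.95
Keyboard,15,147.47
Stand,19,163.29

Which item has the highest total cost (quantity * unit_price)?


Computing row totals:
  Headphones: 395.55
  Keyboard: 2212.05
  Stand: 3102.51
Maximum: Stand (3102.51)

ANSWER: Stand


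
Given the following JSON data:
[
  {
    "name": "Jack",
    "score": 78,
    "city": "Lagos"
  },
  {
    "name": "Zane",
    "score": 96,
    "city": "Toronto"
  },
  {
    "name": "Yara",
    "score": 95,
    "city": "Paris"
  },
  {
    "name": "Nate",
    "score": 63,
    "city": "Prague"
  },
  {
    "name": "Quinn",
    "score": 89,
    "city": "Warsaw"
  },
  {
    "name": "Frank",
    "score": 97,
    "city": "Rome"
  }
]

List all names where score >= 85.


Filtering records where score >= 85:
  Jack (score=78) -> no
  Zane (score=96) -> YES
  Yara (score=95) -> YES
  Nate (score=63) -> no
  Quinn (score=89) -> YES
  Frank (score=97) -> YES


ANSWER: Zane, Yara, Quinn, Frank


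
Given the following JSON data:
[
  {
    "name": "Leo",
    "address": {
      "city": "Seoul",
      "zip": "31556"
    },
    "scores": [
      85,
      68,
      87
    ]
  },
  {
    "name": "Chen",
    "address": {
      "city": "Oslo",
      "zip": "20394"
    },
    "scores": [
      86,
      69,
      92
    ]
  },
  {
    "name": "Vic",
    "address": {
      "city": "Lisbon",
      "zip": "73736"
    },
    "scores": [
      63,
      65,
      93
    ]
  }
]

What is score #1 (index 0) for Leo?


Path: records[0].scores[0]
Value: 85

ANSWER: 85


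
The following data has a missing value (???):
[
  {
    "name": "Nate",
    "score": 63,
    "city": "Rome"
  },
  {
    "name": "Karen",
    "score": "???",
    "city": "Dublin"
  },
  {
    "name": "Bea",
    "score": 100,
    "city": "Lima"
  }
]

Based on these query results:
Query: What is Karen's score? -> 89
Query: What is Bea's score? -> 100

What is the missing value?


The missing value is Karen's score
From query: Karen's score = 89

ANSWER: 89


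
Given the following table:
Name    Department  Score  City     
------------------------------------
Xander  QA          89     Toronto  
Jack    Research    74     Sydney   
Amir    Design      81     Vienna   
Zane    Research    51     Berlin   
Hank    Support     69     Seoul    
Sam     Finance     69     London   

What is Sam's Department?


Row 6: Sam
Department = Finance

ANSWER: Finance


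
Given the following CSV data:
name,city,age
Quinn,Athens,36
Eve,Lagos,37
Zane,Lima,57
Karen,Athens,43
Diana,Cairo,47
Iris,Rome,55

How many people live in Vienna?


Scanning city column for 'Vienna':
Total matches: 0

ANSWER: 0


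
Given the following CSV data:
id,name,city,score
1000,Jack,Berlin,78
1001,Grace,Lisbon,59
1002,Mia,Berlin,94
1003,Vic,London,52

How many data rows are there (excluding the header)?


Counting rows (excluding header):
Header: id,name,city,score
Data rows: 4

ANSWER: 4


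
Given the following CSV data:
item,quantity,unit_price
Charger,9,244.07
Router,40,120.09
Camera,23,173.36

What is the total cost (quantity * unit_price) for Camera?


Row: Camera
quantity = 23
unit_price = 173.36
total = 23 * 173.36 = 3987.28

ANSWER: 3987.28


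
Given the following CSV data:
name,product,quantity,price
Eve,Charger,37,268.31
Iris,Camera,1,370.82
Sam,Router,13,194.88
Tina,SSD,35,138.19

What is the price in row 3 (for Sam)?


Row 3: Sam
Column 'price' = 194.88

ANSWER: 194.88


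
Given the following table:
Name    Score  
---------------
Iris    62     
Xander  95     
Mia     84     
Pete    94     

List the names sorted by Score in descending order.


Sorting by Score (descending):
  Xander: 95
  Pete: 94
  Mia: 84
  Iris: 62


ANSWER: Xander, Pete, Mia, Iris


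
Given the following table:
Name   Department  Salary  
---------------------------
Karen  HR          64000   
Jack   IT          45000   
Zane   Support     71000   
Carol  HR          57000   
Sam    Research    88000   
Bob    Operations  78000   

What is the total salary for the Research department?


Research department members:
  Sam: 88000
Total = 88000 = 88000

ANSWER: 88000


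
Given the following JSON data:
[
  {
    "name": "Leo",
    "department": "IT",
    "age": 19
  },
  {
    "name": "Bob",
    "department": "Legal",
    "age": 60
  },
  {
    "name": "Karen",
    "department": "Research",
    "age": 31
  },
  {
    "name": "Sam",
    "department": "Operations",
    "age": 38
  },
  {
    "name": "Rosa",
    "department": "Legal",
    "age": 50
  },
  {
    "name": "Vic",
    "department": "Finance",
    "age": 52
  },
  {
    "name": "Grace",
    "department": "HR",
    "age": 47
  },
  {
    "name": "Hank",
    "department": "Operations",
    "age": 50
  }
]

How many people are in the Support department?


Scanning records for department = Support
  No matches found
Count: 0

ANSWER: 0


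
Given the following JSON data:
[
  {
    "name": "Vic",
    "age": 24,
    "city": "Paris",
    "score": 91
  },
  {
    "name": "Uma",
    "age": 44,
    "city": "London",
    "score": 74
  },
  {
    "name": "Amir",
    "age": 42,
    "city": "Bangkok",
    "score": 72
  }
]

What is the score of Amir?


Looking up record where name = Amir
Record index: 2
Field 'score' = 72

ANSWER: 72


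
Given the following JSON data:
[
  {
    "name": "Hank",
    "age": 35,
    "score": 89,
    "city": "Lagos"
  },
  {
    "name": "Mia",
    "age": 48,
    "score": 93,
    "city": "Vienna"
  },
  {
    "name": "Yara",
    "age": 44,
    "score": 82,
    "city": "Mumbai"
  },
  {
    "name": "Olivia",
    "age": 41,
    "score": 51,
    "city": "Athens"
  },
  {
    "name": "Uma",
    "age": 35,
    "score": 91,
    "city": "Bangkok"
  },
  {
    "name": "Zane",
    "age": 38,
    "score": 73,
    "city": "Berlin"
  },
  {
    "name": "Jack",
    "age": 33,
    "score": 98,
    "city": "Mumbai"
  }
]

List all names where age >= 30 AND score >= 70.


Checking both conditions:
  Hank (age=35, score=89) -> YES
  Mia (age=48, score=93) -> YES
  Yara (age=44, score=82) -> YES
  Olivia (age=41, score=51) -> no
  Uma (age=35, score=91) -> YES
  Zane (age=38, score=73) -> YES
  Jack (age=33, score=98) -> YES


ANSWER: Hank, Mia, Yara, Uma, Zane, Jack


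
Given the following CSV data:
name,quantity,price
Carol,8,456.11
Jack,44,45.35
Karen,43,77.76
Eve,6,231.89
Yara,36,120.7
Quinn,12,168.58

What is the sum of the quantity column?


Values in 'quantity' column:
  Row 1: 8
  Row 2: 44
  Row 3: 43
  Row 4: 6
  Row 5: 36
  Row 6: 12
Sum = 8 + 44 + 43 + 6 + 36 + 12 = 149

ANSWER: 149


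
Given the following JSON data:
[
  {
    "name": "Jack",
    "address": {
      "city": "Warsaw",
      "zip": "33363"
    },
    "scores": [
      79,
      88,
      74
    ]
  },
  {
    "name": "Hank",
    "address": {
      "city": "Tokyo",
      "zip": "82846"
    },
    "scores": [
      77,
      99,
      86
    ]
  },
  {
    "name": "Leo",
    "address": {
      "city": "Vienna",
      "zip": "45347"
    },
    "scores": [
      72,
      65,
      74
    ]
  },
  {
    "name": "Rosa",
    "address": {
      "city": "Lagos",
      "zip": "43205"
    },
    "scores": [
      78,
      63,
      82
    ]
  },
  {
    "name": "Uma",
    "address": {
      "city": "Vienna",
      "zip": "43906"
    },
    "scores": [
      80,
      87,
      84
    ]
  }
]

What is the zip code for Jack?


Path: records[0].address.zip
Value: 33363

ANSWER: 33363


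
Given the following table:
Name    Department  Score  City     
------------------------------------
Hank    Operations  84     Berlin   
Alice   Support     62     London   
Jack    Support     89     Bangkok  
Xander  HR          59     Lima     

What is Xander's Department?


Row 4: Xander
Department = HR

ANSWER: HR


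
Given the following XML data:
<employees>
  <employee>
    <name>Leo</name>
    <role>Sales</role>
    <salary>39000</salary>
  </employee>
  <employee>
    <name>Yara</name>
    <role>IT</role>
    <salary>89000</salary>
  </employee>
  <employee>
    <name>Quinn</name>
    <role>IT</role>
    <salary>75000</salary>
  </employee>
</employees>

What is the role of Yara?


Searching for <employee> with <name>Yara</name>
Found at position 2
<role>IT</role>

ANSWER: IT


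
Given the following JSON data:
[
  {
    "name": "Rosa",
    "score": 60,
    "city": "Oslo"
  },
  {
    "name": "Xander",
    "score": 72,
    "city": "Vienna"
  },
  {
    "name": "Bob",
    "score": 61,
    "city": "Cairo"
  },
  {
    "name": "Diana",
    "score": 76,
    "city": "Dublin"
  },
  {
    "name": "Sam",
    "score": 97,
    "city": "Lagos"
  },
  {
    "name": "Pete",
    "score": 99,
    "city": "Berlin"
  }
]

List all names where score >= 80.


Filtering records where score >= 80:
  Rosa (score=60) -> no
  Xander (score=72) -> no
  Bob (score=61) -> no
  Diana (score=76) -> no
  Sam (score=97) -> YES
  Pete (score=99) -> YES


ANSWER: Sam, Pete


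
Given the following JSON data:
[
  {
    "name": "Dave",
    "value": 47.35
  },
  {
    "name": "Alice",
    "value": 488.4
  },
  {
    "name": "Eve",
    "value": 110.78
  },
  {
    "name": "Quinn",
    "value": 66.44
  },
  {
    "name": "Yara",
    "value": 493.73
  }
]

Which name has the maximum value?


Comparing values:
  Dave: 47.35
  Alice: 488.4
  Eve: 110.78
  Quinn: 66.44
  Yara: 493.73
Maximum: Yara (493.73)

ANSWER: Yara


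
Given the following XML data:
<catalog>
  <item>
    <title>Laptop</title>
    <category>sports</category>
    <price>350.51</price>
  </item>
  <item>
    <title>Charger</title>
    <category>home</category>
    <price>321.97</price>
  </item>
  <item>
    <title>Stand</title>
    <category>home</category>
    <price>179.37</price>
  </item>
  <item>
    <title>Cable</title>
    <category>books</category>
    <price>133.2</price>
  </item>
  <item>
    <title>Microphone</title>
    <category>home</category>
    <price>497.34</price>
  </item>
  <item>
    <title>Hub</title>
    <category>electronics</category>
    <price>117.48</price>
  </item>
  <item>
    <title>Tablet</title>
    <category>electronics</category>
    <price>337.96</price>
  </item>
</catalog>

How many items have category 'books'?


Scanning <item> elements for <category>books</category>:
  Item 4: Cable -> MATCH
Count: 1

ANSWER: 1


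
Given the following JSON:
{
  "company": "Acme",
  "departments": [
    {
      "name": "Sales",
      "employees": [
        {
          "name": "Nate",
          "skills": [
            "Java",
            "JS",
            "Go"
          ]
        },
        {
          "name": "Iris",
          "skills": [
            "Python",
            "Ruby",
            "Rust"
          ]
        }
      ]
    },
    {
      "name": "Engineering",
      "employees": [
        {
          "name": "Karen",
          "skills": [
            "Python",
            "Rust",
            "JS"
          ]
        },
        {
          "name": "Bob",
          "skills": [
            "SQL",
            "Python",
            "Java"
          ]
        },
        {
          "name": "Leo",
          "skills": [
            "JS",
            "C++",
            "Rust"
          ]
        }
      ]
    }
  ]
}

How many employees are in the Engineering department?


Path: departments[1].employees
Count: 3

ANSWER: 3


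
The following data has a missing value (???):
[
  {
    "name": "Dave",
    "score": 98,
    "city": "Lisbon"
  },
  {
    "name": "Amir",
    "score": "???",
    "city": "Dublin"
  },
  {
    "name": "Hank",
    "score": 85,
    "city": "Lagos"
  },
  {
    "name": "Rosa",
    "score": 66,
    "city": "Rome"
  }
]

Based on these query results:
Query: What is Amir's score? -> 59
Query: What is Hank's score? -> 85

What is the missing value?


The missing value is Amir's score
From query: Amir's score = 59

ANSWER: 59


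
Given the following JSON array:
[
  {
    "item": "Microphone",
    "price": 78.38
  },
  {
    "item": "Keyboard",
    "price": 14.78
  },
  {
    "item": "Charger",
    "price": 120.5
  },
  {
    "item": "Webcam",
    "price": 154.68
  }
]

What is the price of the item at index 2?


Array index 2 -> Charger
price = 120.5

ANSWER: 120.5


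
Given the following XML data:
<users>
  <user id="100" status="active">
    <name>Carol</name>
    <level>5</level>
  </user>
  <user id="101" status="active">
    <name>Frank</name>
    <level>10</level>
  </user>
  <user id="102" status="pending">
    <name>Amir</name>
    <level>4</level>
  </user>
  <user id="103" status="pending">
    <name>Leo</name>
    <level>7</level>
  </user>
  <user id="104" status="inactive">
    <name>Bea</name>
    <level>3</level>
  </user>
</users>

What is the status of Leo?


Finding user with name = Leo
user id="103" status="pending"

ANSWER: pending


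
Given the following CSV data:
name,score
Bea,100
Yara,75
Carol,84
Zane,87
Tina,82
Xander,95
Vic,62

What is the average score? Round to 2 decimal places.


Scores: 100, 75, 84, 87, 82, 95, 62
Sum = 585
Count = 7
Average = 585 / 7 = 83.57

ANSWER: 83.57


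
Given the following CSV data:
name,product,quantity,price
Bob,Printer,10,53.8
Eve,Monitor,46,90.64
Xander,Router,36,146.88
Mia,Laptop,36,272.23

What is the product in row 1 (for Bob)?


Row 1: Bob
Column 'product' = Printer

ANSWER: Printer


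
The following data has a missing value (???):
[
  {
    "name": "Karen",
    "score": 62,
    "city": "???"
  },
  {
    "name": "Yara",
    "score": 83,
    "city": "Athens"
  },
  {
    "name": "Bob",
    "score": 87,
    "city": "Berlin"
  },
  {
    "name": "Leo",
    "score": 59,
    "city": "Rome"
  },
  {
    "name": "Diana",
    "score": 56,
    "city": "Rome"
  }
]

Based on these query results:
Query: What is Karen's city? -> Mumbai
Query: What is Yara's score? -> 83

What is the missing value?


The missing value is Karen's city
From query: Karen's city = Mumbai

ANSWER: Mumbai


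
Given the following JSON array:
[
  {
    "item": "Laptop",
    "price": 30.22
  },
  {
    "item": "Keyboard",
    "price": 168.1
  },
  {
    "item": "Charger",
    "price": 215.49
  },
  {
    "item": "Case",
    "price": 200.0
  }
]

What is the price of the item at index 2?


Array index 2 -> Charger
price = 215.49

ANSWER: 215.49


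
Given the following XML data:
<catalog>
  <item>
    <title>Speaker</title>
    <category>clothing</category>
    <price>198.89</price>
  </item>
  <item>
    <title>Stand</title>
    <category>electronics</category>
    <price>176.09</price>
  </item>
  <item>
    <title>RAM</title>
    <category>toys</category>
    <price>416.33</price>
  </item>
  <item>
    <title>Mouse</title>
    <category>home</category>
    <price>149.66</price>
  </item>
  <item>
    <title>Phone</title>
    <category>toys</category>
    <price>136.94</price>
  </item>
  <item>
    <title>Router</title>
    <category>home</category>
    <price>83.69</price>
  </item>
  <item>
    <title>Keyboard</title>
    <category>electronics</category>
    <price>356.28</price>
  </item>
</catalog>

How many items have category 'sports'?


Scanning <item> elements for <category>sports</category>:
Count: 0

ANSWER: 0


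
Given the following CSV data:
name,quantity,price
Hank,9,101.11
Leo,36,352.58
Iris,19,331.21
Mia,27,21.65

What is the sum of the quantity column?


Values in 'quantity' column:
  Row 1: 9
  Row 2: 36
  Row 3: 19
  Row 4: 27
Sum = 9 + 36 + 19 + 27 = 91

ANSWER: 91


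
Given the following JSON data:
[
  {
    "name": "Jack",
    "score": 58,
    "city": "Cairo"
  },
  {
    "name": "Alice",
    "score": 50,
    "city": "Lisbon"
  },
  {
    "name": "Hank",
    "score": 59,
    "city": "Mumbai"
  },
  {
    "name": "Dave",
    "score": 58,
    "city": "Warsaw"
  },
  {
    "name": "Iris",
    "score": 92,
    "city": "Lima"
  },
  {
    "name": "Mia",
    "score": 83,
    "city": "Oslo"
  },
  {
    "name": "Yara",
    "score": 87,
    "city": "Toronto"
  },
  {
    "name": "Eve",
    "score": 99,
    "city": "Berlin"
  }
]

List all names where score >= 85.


Filtering records where score >= 85:
  Jack (score=58) -> no
  Alice (score=50) -> no
  Hank (score=59) -> no
  Dave (score=58) -> no
  Iris (score=92) -> YES
  Mia (score=83) -> no
  Yara (score=87) -> YES
  Eve (score=99) -> YES


ANSWER: Iris, Yara, Eve


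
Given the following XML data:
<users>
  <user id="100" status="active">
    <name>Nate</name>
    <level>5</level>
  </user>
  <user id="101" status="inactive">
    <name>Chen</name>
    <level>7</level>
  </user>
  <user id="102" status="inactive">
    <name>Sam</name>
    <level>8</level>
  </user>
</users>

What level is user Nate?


Finding user: Nate
<level>5</level>

ANSWER: 5


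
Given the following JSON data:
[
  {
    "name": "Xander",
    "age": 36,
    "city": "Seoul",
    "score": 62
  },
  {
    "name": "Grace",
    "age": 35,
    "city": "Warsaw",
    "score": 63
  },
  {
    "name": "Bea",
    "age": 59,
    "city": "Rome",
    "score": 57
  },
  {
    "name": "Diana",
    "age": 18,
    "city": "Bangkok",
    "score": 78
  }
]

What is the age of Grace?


Looking up record where name = Grace
Record index: 1
Field 'age' = 35

ANSWER: 35


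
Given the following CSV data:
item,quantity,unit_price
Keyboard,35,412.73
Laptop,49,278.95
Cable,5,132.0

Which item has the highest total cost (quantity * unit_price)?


Computing row totals:
  Keyboard: 14445.55
  Laptop: 13668.55
  Cable: 660.0
Maximum: Keyboard (14445.55)

ANSWER: Keyboard


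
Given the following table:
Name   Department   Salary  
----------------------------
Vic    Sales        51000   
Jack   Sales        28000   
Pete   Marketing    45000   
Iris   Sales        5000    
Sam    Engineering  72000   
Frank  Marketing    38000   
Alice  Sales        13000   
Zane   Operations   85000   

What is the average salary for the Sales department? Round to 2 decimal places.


Sales department members:
  Vic: 51000
  Jack: 28000
  Iris: 5000
  Alice: 13000
Sum = 97000
Count = 4
Average = 97000 / 4 = 24250.00

ANSWER: 24250.00


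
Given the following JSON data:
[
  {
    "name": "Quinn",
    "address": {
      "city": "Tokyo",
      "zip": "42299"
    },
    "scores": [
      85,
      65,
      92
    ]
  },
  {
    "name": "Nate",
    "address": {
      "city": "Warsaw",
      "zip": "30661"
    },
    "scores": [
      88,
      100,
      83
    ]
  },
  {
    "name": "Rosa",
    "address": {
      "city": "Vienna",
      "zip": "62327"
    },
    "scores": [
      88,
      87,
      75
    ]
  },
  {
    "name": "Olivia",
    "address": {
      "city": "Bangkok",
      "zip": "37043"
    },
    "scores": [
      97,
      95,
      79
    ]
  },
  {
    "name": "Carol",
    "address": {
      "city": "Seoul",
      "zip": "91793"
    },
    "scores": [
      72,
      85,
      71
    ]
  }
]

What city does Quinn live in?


Path: records[0].address.city
Value: Tokyo

ANSWER: Tokyo


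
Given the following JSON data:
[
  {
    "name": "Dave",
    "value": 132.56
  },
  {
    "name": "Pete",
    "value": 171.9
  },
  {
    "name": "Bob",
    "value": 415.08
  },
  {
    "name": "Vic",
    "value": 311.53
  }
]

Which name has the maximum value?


Comparing values:
  Dave: 132.56
  Pete: 171.9
  Bob: 415.08
  Vic: 311.53
Maximum: Bob (415.08)

ANSWER: Bob


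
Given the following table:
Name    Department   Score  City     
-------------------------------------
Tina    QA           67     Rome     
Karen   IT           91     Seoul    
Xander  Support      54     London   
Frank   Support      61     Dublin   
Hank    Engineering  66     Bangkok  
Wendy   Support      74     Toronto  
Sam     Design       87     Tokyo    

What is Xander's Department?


Row 3: Xander
Department = Support

ANSWER: Support


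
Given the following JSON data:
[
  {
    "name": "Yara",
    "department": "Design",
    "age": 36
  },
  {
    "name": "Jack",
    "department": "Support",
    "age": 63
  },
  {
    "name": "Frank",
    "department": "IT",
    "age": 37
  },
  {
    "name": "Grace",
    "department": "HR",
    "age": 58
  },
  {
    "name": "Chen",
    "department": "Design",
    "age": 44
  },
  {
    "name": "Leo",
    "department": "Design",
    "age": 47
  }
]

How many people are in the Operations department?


Scanning records for department = Operations
  No matches found
Count: 0

ANSWER: 0


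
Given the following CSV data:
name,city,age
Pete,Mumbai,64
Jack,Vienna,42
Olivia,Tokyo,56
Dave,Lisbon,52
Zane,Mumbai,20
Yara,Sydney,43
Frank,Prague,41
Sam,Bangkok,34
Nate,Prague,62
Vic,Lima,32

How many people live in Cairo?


Scanning city column for 'Cairo':
Total matches: 0

ANSWER: 0


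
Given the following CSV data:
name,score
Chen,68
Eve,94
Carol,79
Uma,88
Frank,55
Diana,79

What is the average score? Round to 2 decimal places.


Scores: 68, 94, 79, 88, 55, 79
Sum = 463
Count = 6
Average = 463 / 6 = 77.17

ANSWER: 77.17


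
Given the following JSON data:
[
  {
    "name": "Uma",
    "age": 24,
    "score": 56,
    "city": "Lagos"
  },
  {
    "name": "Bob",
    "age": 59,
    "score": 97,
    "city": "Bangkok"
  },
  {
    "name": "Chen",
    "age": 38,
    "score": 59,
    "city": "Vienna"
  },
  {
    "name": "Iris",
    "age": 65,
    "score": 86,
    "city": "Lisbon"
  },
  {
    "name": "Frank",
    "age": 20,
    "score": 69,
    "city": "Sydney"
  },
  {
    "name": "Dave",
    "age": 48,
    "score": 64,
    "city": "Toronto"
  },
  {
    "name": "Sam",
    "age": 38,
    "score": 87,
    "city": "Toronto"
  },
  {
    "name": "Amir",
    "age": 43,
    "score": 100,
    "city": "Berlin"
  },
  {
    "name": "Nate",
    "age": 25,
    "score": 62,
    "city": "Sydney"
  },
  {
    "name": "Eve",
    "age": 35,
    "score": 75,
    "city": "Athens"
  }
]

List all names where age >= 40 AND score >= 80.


Checking both conditions:
  Uma (age=24, score=56) -> no
  Bob (age=59, score=97) -> YES
  Chen (age=38, score=59) -> no
  Iris (age=65, score=86) -> YES
  Frank (age=20, score=69) -> no
  Dave (age=48, score=64) -> no
  Sam (age=38, score=87) -> no
  Amir (age=43, score=100) -> YES
  Nate (age=25, score=62) -> no
  Eve (age=35, score=75) -> no


ANSWER: Bob, Iris, Amir


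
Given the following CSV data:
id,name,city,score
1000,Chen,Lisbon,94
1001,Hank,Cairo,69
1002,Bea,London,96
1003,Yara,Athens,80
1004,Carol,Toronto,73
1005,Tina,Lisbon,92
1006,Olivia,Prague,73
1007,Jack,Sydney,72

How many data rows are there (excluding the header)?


Counting rows (excluding header):
Header: id,name,city,score
Data rows: 8

ANSWER: 8


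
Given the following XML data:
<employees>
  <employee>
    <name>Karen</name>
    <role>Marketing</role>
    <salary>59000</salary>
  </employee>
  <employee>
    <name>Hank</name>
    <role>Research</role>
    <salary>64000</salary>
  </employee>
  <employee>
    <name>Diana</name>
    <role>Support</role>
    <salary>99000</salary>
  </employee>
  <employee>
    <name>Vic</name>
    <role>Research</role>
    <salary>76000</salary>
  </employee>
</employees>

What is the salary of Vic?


Searching for <employee> with <name>Vic</name>
Found at position 4
<salary>76000</salary>

ANSWER: 76000


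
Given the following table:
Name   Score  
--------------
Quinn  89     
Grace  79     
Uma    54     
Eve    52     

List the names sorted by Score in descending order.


Sorting by Score (descending):
  Quinn: 89
  Grace: 79
  Uma: 54
  Eve: 52


ANSWER: Quinn, Grace, Uma, Eve


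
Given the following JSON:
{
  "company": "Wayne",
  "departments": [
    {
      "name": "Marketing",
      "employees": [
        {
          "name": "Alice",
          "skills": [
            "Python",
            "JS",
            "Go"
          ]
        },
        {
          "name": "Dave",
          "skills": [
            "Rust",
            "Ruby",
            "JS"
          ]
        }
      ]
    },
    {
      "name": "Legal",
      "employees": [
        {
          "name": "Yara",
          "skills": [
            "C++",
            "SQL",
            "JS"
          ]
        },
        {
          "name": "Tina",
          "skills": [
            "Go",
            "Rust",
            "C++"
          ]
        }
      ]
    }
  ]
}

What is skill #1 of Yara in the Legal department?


Path: departments[1].employees[0].skills[0]
Value: C++

ANSWER: C++


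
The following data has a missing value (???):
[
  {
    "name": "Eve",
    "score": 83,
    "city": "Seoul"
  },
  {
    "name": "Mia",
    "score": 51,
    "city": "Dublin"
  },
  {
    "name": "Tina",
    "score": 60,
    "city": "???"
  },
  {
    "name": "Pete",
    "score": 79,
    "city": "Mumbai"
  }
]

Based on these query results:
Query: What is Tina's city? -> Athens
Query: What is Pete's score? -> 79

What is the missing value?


The missing value is Tina's city
From query: Tina's city = Athens

ANSWER: Athens


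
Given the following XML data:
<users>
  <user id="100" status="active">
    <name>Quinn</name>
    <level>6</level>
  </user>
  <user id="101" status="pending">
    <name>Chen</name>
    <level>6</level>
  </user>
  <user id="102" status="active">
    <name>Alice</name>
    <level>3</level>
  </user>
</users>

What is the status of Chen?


Finding user with name = Chen
user id="101" status="pending"

ANSWER: pending
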